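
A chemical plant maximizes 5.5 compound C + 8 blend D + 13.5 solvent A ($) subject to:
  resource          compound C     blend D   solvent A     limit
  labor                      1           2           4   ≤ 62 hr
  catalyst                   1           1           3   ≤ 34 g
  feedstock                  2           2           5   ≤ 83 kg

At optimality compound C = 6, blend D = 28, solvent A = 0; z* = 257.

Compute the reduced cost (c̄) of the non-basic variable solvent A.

Binding: labor and catalyst. Non-binding: feedstock (15 unused).
Slack constraints have shadow price 0 (complementary slackness).
Dual feasibility on the basic columns requires 1·y_labor + 1·y_catalyst = 5.5, 2·y_labor + 1·y_catalyst = 8.
→ y_labor = 2.5 and y_catalyst = 3.
Reduced cost of solvent A: c₃ − yᵀa₃ = 13.5 − (2.5·4 + 3·3) = 13.5 − 19 = -5.5.

-5.5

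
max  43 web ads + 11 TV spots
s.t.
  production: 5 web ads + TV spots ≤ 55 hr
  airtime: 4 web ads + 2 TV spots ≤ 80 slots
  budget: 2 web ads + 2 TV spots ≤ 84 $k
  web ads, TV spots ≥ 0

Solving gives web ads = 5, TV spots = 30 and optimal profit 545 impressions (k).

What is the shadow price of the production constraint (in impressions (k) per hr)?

7

Binding: production and airtime. Non-binding: budget (14 unused).
Slack constraints have shadow price 0 (complementary slackness).
From A_Bᵀ y = c: 5·y_production + 4·y_airtime = 43; 1·y_production + 2·y_airtime = 11.
→ y_production = 7 and y_airtime = 2.
Shadow price of production = 7.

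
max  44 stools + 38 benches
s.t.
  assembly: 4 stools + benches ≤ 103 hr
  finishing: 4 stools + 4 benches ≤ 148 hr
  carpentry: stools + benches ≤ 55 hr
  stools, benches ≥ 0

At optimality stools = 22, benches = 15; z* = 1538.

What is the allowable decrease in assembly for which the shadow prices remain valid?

Binding constraints: assembly, finishing. The basis is B = [[4,1],[4,4]] with det 12.
Per unit decrease in assembly, x* moves by d = (-0.3333, 0.3333).
The basis stays optimal until stools reaches 0; allowable decrease = 66 hr.

66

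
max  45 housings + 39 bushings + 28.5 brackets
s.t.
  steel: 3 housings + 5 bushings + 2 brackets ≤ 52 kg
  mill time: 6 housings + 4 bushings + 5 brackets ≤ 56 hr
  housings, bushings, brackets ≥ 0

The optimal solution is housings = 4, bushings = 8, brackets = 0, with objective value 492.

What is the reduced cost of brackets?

-7.5

Both steel and mill time are binding at x*.
The binding rows give the dual system: 3·y_steel + 6·y_mill time = 45 and 5·y_steel + 4·y_mill time = 39.
→ y_steel = 3 and y_mill time = 6.
Reduced cost of brackets: c₃ − yᵀa₃ = 28.5 − (3·2 + 6·5) = 28.5 − 36 = -7.5.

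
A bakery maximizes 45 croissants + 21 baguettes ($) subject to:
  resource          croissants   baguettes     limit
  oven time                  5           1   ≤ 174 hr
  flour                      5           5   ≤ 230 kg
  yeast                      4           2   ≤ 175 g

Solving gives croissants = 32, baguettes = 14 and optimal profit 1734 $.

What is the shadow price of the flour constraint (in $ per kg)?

3

At the optimum: oven time uses 174 of 174 (binding); flour uses 230 of 230 (binding); yeast uses 156 of 175 (slack = 19).
By complementary slackness, y = 0 for the non-binding constraint.
The binding rows give the dual system: 5·y_oven time + 5·y_flour = 45 and 1·y_oven time + 5·y_flour = 21.
→ y_oven time = 6 and y_flour = 3.
Shadow price of flour = 3.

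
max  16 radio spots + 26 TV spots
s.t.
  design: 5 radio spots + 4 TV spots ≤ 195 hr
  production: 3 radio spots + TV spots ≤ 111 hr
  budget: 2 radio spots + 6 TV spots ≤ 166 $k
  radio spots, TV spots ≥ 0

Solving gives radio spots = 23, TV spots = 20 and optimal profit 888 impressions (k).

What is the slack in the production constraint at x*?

production used = 3·23 + 1·20 = 89; slack = 111 − 89 = 22.

22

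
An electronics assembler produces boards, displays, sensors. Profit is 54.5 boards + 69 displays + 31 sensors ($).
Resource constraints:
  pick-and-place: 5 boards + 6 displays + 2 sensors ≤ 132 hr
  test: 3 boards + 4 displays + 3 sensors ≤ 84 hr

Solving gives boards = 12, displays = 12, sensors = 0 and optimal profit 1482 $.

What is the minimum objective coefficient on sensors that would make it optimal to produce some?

Both pick-and-place and test are binding at x*.
Dual feasibility on the basic columns requires 5·y_pick-and-place + 3·y_test = 54.5, 6·y_pick-and-place + 4·y_test = 69.
This yields shadow prices y_pick-and-place = 5.5, y_test = 9.
sensors enters the basis when its profit ≥ yᵀa₃ = 5.5·2 + 9·3 = 38.

38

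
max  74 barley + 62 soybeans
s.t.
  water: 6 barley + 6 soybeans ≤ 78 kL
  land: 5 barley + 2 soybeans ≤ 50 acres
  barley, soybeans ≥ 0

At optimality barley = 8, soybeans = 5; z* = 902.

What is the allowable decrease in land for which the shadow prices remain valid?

Binding constraints: water, land. The basis is B = [[6,6],[5,2]] with det -18.
Per unit decrease in land, x* moves by d = (-0.3333, 0.3333).
The basis stays optimal until barley reaches 0; allowable decrease = 24 acres.

24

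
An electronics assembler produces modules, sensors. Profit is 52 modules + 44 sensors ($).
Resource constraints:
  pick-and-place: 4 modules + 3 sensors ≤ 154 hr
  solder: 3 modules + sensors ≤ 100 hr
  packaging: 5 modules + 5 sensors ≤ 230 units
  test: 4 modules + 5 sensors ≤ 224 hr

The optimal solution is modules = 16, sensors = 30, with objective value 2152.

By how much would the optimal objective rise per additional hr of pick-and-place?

Check each constraint at x*: pick-and-place 154/154 (tight); solder 78/100 (slack 22); packaging 230/230 (tight); test 214/224 (slack 10).
By complementary slackness, y = 0 for the non-binding constraints.
The binding rows give the dual system: 4·y_pick-and-place + 5·y_packaging = 52 and 3·y_pick-and-place + 5·y_packaging = 44.
This yields shadow prices y_pick-and-place = 8, y_packaging = 4.
Shadow price of pick-and-place = 8.

8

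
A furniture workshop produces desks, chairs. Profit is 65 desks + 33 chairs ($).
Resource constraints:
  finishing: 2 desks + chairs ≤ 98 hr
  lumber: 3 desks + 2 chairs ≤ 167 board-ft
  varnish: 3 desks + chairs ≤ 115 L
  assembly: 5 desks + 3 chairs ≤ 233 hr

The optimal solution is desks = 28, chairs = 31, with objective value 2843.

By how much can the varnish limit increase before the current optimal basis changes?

24.8

Binding constraints: varnish, assembly. The basis is B = [[3,1],[5,3]] with det 4.
Per unit increase in varnish, x* moves by d = (0.75, -1.25).
The basis stays optimal until chairs reaches 0; allowable increase = 24.8 L.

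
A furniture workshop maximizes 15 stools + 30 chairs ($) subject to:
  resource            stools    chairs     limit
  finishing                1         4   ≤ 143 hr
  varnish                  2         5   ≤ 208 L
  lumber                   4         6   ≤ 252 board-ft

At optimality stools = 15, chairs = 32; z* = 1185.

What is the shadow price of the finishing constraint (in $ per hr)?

At the optimum: finishing uses 143 of 143 (binding); varnish uses 190 of 208 (slack = 18); lumber uses 252 of 252 (binding).
Slack constraints have shadow price 0 (complementary slackness).
From A_Bᵀ y = c: 1·y_finishing + 4·y_lumber = 15; 4·y_finishing + 6·y_lumber = 30.
Solving: y_finishing = 3, y_lumber = 3.
Shadow price of finishing = 3.

3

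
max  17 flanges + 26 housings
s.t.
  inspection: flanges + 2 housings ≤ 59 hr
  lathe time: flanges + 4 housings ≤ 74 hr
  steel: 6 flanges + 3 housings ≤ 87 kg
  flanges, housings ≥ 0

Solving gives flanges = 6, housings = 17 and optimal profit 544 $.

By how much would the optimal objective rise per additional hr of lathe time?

5

Check each constraint at x*: inspection 40/59 (slack 19); lathe time 74/74 (tight); steel 87/87 (tight).
Since inspection is not tight, its dual is 0.
The binding rows give the dual system: 1·y_lathe time + 6·y_steel = 17 and 4·y_lathe time + 3·y_steel = 26.
This yields shadow prices y_lathe time = 5, y_steel = 2.
Shadow price of lathe time = 5.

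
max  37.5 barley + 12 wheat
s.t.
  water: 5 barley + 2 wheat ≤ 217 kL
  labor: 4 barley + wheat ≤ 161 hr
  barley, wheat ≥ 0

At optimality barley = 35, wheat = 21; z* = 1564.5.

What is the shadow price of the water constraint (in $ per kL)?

3.5

Both water and labor are binding at x*.
Dual feasibility on the basic columns requires 5·y_water + 4·y_labor = 37.5, 2·y_water + 1·y_labor = 12.
This yields shadow prices y_water = 3.5, y_labor = 5.
Shadow price of water = 3.5.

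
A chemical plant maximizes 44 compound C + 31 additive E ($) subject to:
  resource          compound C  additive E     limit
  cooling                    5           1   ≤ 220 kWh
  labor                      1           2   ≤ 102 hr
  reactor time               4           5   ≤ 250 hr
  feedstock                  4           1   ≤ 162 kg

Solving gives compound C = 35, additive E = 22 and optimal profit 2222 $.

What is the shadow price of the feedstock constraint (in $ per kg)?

6

Check each constraint at x*: cooling 197/220 (slack 23); labor 79/102 (slack 23); reactor time 250/250 (tight); feedstock 162/162 (tight).
Slack constraints have shadow price 0 (complementary slackness).
Dual feasibility on the basic columns requires 4·y_reactor time + 4·y_feedstock = 44, 5·y_reactor time + 1·y_feedstock = 31.
This yields shadow prices y_reactor time = 5, y_feedstock = 6.
Shadow price of feedstock = 6.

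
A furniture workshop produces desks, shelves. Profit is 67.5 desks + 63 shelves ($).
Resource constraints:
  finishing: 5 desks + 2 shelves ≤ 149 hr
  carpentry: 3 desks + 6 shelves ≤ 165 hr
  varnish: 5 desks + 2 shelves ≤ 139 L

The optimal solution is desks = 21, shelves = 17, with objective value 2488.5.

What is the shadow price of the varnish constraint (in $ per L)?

At the optimum: finishing uses 139 of 149 (slack = 10); carpentry uses 165 of 165 (binding); varnish uses 139 of 139 (binding).
By complementary slackness, y = 0 for the non-binding constraint.
From A_Bᵀ y = c: 3·y_carpentry + 5·y_varnish = 67.5; 6·y_carpentry + 2·y_varnish = 63.
→ y_carpentry = 7.5 and y_varnish = 9.
Shadow price of varnish = 9.

9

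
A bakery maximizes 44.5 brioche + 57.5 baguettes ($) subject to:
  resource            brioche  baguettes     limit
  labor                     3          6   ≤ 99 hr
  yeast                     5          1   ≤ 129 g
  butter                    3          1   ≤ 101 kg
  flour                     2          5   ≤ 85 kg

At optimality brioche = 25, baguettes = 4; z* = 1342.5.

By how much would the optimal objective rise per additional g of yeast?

3.5

Check each constraint at x*: labor 99/99 (tight); yeast 129/129 (tight); butter 79/101 (slack 22); flour 70/85 (slack 15).
Slack constraints have shadow price 0 (complementary slackness).
From A_Bᵀ y = c: 3·y_labor + 5·y_yeast = 44.5; 6·y_labor + 1·y_yeast = 57.5.
This yields shadow prices y_labor = 9, y_yeast = 3.5.
Shadow price of yeast = 3.5.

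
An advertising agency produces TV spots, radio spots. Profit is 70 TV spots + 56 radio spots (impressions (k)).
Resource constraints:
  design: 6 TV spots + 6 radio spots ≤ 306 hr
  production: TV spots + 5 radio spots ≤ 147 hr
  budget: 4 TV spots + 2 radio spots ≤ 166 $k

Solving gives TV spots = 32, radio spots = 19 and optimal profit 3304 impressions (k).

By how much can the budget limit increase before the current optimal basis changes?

38

Binding constraints: design, budget. The basis is B = [[6,6],[4,2]] with det -12.
Per unit increase in budget, x* moves by d = (0.5, -0.5).
The basis stays optimal until radio spots reaches 0; allowable increase = 38 $k.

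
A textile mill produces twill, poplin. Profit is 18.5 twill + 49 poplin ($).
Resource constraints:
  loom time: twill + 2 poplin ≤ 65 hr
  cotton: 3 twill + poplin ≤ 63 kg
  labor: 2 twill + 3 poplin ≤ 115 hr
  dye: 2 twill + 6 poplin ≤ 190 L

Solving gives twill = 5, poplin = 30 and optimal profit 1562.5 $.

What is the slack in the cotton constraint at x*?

18

cotton used = 3·5 + 1·30 = 45; slack = 63 − 45 = 18.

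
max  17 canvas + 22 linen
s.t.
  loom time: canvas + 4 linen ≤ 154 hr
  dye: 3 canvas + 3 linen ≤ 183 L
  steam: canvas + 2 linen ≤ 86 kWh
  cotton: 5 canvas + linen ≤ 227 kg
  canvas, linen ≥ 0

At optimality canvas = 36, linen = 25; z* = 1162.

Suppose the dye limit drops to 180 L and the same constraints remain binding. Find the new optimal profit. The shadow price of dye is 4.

1150

Δb = -3, so new z* = 1162 + (4)·(-3) = 1162 − 12 = 1150.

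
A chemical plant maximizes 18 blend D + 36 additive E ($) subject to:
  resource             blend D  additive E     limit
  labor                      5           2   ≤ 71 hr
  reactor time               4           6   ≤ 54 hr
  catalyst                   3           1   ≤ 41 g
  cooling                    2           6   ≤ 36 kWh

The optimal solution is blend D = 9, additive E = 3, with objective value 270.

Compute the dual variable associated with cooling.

Check each constraint at x*: labor 51/71 (slack 20); reactor time 54/54 (tight); catalyst 30/41 (slack 11); cooling 36/36 (tight).
Since labor, catalyst are not tight, their duals are 0.
The binding rows give the dual system: 4·y_reactor time + 2·y_cooling = 18 and 6·y_reactor time + 6·y_cooling = 36.
→ y_reactor time = 3 and y_cooling = 3.
Shadow price of cooling = 3.

3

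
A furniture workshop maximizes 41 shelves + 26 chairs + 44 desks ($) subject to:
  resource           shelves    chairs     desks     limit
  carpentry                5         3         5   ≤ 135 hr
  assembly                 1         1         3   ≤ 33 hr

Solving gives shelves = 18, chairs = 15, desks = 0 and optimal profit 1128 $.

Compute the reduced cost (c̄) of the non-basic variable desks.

At the optimum: carpentry uses 135 of 135 (binding); assembly uses 33 of 33 (binding).
Dual feasibility on the basic columns requires 5·y_carpentry + 1·y_assembly = 41, 3·y_carpentry + 1·y_assembly = 26.
This yields shadow prices y_carpentry = 7.5, y_assembly = 3.5.
Reduced cost of desks: c₃ − yᵀa₃ = 44 − (7.5·5 + 3.5·3) = 44 − 48 = -4.

-4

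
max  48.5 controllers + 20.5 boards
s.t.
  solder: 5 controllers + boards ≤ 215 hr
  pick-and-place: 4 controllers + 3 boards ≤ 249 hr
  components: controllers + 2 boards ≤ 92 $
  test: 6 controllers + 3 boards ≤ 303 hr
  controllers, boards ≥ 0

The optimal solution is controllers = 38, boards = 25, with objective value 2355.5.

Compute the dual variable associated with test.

At the optimum: solder uses 215 of 215 (binding); pick-and-place uses 227 of 249 (slack = 22); components uses 88 of 92 (slack = 4); test uses 303 of 303 (binding).
Slack constraints have shadow price 0 (complementary slackness).
The binding rows give the dual system: 5·y_solder + 6·y_test = 48.5 and 1·y_solder + 3·y_test = 20.5.
This yields shadow prices y_solder = 2.5, y_test = 6.
Shadow price of test = 6.

6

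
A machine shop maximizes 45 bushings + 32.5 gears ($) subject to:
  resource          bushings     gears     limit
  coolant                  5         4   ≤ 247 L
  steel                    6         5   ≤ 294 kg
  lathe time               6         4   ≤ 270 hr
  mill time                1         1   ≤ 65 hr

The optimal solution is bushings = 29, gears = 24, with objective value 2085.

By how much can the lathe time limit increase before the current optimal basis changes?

24

Binding constraints: steel, lathe time. The basis is B = [[6,5],[6,4]] with det -6.
Per unit increase in lathe time, x* moves by d = (0.8333, -1).
The basis stays optimal until gears reaches 0; allowable increase = 24 hr.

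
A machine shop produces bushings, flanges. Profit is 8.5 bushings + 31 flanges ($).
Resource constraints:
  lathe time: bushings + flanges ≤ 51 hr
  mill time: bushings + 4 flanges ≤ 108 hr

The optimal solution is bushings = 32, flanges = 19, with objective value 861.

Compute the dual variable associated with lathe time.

At the optimum: lathe time uses 51 of 51 (binding); mill time uses 108 of 108 (binding).
Dual feasibility on the basic columns requires 1·y_lathe time + 1·y_mill time = 8.5, 1·y_lathe time + 4·y_mill time = 31.
This yields shadow prices y_lathe time = 1, y_mill time = 7.5.
Shadow price of lathe time = 1.

1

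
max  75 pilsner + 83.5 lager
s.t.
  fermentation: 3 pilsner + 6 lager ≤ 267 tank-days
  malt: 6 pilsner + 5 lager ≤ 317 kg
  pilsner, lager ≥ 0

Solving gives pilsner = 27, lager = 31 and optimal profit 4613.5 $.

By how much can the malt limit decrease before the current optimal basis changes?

Binding constraints: fermentation, malt. The basis is B = [[3,6],[6,5]] with det -21.
Per unit decrease in malt, x* moves by d = (-0.2857, 0.1429).
The basis stays optimal until pilsner reaches 0; allowable decrease = 94.5 kg.

94.5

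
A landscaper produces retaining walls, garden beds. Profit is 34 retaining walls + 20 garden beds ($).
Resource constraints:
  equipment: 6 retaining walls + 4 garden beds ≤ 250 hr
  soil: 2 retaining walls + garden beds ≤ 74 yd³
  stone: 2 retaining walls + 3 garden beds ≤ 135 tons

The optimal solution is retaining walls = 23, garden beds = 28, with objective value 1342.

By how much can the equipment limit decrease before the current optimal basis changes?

Binding constraints: equipment, soil. The basis is B = [[6,4],[2,1]] with det -2.
Per unit decrease in equipment, x* moves by d = (0.5, -1).
The basis stays optimal until garden beds reaches 0; allowable decrease = 28 hr.

28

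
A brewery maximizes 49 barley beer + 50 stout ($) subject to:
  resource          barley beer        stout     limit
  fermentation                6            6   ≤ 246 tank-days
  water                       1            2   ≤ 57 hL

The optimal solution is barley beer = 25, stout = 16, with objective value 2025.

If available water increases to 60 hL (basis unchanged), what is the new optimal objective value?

Check each constraint at x*: fermentation 246/246 (tight); water 57/57 (tight).
From A_Bᵀ y = c: 6·y_fermentation + 1·y_water = 49; 6·y_fermentation + 2·y_water = 50.
Solving: y_fermentation = 8, y_water = 1.
Δz = y_water·Δb = 1 × (3) = 3, so new z* = 2025 + 3 = 2028.

2028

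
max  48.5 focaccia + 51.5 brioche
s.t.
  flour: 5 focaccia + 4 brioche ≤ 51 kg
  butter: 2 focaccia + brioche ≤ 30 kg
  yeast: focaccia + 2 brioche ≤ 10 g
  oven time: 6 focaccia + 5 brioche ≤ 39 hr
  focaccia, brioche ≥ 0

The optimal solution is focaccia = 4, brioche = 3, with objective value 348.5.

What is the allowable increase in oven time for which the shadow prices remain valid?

21

Binding constraints: yeast, oven time. The basis is B = [[1,2],[6,5]] with det -7.
Per unit increase in oven time, x* moves by d = (0.2857, -0.1429).
The basis stays optimal until brioche reaches 0; allowable increase = 21 hr.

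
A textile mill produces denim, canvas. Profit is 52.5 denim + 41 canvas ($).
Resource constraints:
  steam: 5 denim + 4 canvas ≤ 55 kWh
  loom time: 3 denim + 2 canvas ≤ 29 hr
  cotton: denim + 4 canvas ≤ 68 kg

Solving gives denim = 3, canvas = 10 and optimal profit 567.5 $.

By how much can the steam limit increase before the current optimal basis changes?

Binding constraints: steam, loom time. The basis is B = [[5,4],[3,2]] with det -2.
Per unit increase in steam, x* moves by d = (-1, 1.5).
The basis stays optimal until denim reaches 0; allowable increase = 3 kWh.

3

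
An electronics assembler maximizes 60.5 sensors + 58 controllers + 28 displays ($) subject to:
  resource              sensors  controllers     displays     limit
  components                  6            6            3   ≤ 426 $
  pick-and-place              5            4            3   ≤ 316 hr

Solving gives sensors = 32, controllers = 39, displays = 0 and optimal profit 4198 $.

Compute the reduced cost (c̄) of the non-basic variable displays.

-3.5

Check each constraint at x*: components 426/426 (tight); pick-and-place 316/316 (tight).
Dual feasibility on the basic columns requires 6·y_components + 5·y_pick-and-place = 60.5, 6·y_components + 4·y_pick-and-place = 58.
Solving: y_components = 8, y_pick-and-place = 2.5.
Reduced cost of displays: c₃ − yᵀa₃ = 28 − (8·3 + 2.5·3) = 28 − 31.5 = -3.5.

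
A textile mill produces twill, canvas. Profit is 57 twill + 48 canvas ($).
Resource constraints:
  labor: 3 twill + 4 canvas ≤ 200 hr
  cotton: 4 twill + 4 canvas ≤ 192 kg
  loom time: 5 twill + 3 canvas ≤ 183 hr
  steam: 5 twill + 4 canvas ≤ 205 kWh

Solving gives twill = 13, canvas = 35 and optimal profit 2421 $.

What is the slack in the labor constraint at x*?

labor used = 3·13 + 4·35 = 179; slack = 200 − 179 = 21.

21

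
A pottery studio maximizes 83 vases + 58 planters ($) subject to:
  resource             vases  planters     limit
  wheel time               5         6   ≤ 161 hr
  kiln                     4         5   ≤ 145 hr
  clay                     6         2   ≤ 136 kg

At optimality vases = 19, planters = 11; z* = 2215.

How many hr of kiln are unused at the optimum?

kiln used = 4·19 + 5·11 = 131; slack = 145 − 131 = 14.

14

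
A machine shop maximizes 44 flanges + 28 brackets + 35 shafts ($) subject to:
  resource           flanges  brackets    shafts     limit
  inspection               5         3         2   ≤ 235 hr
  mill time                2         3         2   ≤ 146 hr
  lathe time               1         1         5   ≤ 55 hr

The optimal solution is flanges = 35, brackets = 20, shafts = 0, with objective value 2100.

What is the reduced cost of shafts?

Check each constraint at x*: inspection 235/235 (tight); mill time 130/146 (slack 16); lathe time 55/55 (tight).
By complementary slackness, y = 0 for the non-binding constraint.
Dual feasibility on the basic columns requires 5·y_inspection + 1·y_lathe time = 44, 3·y_inspection + 1·y_lathe time = 28.
→ y_inspection = 8 and y_lathe time = 4.
Reduced cost of shafts: c₃ − yᵀa₃ = 35 − (8·2 + 4·5) = 35 − 36 = -1.

-1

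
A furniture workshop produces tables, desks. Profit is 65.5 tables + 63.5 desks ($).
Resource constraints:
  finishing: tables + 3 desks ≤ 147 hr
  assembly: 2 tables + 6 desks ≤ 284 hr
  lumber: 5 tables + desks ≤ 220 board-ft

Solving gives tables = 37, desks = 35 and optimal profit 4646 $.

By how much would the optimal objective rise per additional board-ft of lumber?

9.5

Binding: assembly and lumber. Non-binding: finishing (5 unused).
Slack constraints have shadow price 0 (complementary slackness).
The binding rows give the dual system: 2·y_assembly + 5·y_lumber = 65.5 and 6·y_assembly + 1·y_lumber = 63.5.
Solving: y_assembly = 9, y_lumber = 9.5.
Shadow price of lumber = 9.5.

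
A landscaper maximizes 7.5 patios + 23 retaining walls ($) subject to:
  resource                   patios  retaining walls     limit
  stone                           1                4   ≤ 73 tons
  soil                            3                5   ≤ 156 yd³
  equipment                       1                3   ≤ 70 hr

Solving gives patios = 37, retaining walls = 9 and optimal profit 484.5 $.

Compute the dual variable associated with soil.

Binding: stone and soil. Non-binding: equipment (6 unused).
Since equipment is not tight, its dual is 0.
The binding rows give the dual system: 1·y_stone + 3·y_soil = 7.5 and 4·y_stone + 5·y_soil = 23.
Solving: y_stone = 4.5, y_soil = 1.
Shadow price of soil = 1.

1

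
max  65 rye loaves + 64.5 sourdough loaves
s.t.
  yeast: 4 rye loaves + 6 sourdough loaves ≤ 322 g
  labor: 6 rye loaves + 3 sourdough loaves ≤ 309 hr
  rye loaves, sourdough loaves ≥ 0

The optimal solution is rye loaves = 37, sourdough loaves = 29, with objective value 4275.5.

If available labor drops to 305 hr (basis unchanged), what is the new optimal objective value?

4253.5

At the optimum: yeast uses 322 of 322 (binding); labor uses 309 of 309 (binding).
Dual feasibility on the basic columns requires 4·y_yeast + 6·y_labor = 65, 6·y_yeast + 3·y_labor = 64.5.
Solving: y_yeast = 8, y_labor = 5.5.
Δz = y_labor·Δb = 5.5 × (-4) = -22, so new z* = 4275.5 − 22 = 4253.5.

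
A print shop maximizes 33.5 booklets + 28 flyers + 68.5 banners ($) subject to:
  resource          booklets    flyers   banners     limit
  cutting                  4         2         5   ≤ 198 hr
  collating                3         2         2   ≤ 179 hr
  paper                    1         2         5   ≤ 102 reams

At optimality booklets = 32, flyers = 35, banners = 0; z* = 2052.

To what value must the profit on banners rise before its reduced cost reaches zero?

Check each constraint at x*: cutting 198/198 (tight); collating 166/179 (slack 13); paper 102/102 (tight).
Slack constraints have shadow price 0 (complementary slackness).
From A_Bᵀ y = c: 4·y_cutting + 1·y_paper = 33.5; 2·y_cutting + 2·y_paper = 28.
Solving: y_cutting = 6.5, y_paper = 7.5.
banners enters the basis when its profit ≥ yᵀa₃ = 6.5·5 + 7.5·5 = 70.

70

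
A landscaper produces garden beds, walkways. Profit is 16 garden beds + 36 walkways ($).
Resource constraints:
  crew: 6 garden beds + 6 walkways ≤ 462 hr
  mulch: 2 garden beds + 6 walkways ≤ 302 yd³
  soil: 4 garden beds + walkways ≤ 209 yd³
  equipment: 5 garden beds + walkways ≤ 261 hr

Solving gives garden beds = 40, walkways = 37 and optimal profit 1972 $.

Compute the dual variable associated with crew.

1

At the optimum: crew uses 462 of 462 (binding); mulch uses 302 of 302 (binding); soil uses 197 of 209 (slack = 12); equipment uses 237 of 261 (slack = 24).
By complementary slackness, y = 0 for the non-binding constraints.
Dual feasibility on the basic columns requires 6·y_crew + 2·y_mulch = 16, 6·y_crew + 6·y_mulch = 36.
This yields shadow prices y_crew = 1, y_mulch = 5.
Shadow price of crew = 1.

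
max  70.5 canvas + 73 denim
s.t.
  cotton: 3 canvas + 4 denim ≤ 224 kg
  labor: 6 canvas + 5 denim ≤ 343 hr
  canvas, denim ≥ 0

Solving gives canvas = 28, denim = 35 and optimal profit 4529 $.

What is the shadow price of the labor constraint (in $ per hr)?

Both cotton and labor are binding at x*.
The binding rows give the dual system: 3·y_cotton + 6·y_labor = 70.5 and 4·y_cotton + 5·y_labor = 73.
This yields shadow prices y_cotton = 9.5, y_labor = 7.
Shadow price of labor = 7.

7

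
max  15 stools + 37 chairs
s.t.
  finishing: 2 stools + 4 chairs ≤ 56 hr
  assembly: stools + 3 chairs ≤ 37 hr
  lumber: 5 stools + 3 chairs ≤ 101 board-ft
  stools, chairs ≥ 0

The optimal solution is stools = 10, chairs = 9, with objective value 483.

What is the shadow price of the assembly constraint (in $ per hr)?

7

Check each constraint at x*: finishing 56/56 (tight); assembly 37/37 (tight); lumber 77/101 (slack 24).
By complementary slackness, y = 0 for the non-binding constraint.
Dual feasibility on the basic columns requires 2·y_finishing + 1·y_assembly = 15, 4·y_finishing + 3·y_assembly = 37.
Solving: y_finishing = 4, y_assembly = 7.
Shadow price of assembly = 7.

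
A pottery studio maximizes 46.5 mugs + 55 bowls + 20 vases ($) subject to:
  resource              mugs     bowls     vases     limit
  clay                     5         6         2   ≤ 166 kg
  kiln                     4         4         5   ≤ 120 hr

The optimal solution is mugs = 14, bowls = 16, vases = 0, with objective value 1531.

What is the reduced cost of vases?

-2

Both clay and kiln are binding at x*.
Dual feasibility on the basic columns requires 5·y_clay + 4·y_kiln = 46.5, 6·y_clay + 4·y_kiln = 55.
→ y_clay = 8.5 and y_kiln = 1.
Reduced cost of vases: c₃ − yᵀa₃ = 20 − (8.5·2 + 1·5) = 20 − 22 = -2.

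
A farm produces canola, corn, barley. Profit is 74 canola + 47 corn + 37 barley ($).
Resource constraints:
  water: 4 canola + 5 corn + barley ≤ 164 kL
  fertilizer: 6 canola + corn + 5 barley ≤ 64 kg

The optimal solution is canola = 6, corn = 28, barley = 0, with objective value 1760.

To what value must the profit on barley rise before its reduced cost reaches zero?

43

Check each constraint at x*: water 164/164 (tight); fertilizer 64/64 (tight).
Dual feasibility on the basic columns requires 4·y_water + 6·y_fertilizer = 74, 5·y_water + 1·y_fertilizer = 47.
This yields shadow prices y_water = 8, y_fertilizer = 7.
barley enters the basis when its profit ≥ yᵀa₃ = 8·1 + 7·5 = 43.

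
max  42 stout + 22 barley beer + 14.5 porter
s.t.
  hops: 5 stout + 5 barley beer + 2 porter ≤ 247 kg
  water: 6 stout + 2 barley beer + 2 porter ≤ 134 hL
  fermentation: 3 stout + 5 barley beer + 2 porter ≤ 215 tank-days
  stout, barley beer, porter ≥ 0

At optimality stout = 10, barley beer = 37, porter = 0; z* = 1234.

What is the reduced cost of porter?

At the optimum: hops uses 235 of 247 (slack = 12); water uses 134 of 134 (binding); fermentation uses 215 of 215 (binding).
Since hops is not tight, its dual is 0.
The binding rows give the dual system: 6·y_water + 3·y_fermentation = 42 and 2·y_water + 5·y_fermentation = 22.
Solving: y_water = 6, y_fermentation = 2.
Reduced cost of porter: c₃ − yᵀa₃ = 14.5 − (6·2 + 2·2) = 14.5 − 16 = -1.5.

-1.5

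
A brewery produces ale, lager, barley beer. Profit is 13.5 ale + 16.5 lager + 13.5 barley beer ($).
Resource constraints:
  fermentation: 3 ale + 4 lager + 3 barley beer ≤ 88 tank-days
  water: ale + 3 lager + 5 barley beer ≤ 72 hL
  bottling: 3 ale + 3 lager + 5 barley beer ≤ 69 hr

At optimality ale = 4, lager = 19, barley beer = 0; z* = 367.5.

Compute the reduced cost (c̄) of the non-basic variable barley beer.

At the optimum: fermentation uses 88 of 88 (binding); water uses 61 of 72 (slack = 11); bottling uses 69 of 69 (binding).
Since water is not tight, its dual is 0.
Dual feasibility on the basic columns requires 3·y_fermentation + 3·y_bottling = 13.5, 4·y_fermentation + 3·y_bottling = 16.5.
→ y_fermentation = 3 and y_bottling = 1.5.
Reduced cost of barley beer: c₃ − yᵀa₃ = 13.5 − (3·3 + 1.5·5) = 13.5 − 16.5 = -3.

-3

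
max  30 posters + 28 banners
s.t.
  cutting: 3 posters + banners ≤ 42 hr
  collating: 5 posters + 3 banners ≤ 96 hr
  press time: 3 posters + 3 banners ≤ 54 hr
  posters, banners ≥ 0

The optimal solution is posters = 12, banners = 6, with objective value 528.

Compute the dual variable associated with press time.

9

At the optimum: cutting uses 42 of 42 (binding); collating uses 78 of 96 (slack = 18); press time uses 54 of 54 (binding).
Slack constraints have shadow price 0 (complementary slackness).
From A_Bᵀ y = c: 3·y_cutting + 3·y_press time = 30; 1·y_cutting + 3·y_press time = 28.
This yields shadow prices y_cutting = 1, y_press time = 9.
Shadow price of press time = 9.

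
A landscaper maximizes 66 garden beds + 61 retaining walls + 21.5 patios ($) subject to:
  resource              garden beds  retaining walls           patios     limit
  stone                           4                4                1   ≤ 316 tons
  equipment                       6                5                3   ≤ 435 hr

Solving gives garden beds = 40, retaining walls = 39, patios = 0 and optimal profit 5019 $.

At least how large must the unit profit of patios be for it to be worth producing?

Both stone and equipment are binding at x*.
The binding rows give the dual system: 4·y_stone + 6·y_equipment = 66 and 4·y_stone + 5·y_equipment = 61.
→ y_stone = 9 and y_equipment = 5.
patios enters the basis when its profit ≥ yᵀa₃ = 9·1 + 5·3 = 24.

24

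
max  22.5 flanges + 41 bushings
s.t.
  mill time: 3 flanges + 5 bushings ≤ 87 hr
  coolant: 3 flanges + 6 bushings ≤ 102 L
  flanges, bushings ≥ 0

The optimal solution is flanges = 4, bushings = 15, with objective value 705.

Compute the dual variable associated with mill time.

Both mill time and coolant are binding at x*.
From A_Bᵀ y = c: 3·y_mill time + 3·y_coolant = 22.5; 5·y_mill time + 6·y_coolant = 41.
Solving: y_mill time = 4, y_coolant = 3.5.
Shadow price of mill time = 4.

4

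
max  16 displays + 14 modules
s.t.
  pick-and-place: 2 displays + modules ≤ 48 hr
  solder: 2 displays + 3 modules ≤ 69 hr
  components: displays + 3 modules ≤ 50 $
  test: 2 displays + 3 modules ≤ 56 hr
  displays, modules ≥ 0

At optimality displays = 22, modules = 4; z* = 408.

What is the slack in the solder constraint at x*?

13

solder used = 2·22 + 3·4 = 56; slack = 69 − 56 = 13.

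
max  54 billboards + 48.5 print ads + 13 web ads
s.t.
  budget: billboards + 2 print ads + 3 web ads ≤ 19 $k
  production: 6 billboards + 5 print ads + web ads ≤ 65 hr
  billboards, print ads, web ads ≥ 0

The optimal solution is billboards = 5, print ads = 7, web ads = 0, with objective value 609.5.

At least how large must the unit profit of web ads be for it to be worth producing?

17.5

Check each constraint at x*: budget 19/19 (tight); production 65/65 (tight).
From A_Bᵀ y = c: 1·y_budget + 6·y_production = 54; 2·y_budget + 5·y_production = 48.5.
→ y_budget = 3 and y_production = 8.5.
web ads enters the basis when its profit ≥ yᵀa₃ = 3·3 + 8.5·1 = 17.5.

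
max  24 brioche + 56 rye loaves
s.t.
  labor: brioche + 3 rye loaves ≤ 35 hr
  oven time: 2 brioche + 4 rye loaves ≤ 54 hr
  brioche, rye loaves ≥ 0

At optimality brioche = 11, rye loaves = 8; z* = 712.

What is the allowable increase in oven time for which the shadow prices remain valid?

Binding constraints: labor, oven time. The basis is B = [[1,3],[2,4]] with det -2.
Per unit increase in oven time, x* moves by d = (1.5, -0.5).
The basis stays optimal until rye loaves reaches 0; allowable increase = 16 hr.

16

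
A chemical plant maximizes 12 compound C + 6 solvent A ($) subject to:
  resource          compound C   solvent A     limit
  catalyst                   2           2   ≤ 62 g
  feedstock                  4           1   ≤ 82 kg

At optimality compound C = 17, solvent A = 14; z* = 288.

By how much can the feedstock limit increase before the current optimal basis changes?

42

Binding constraints: catalyst, feedstock. The basis is B = [[2,2],[4,1]] with det -6.
Per unit increase in feedstock, x* moves by d = (0.3333, -0.3333).
The basis stays optimal until solvent A reaches 0; allowable increase = 42 kg.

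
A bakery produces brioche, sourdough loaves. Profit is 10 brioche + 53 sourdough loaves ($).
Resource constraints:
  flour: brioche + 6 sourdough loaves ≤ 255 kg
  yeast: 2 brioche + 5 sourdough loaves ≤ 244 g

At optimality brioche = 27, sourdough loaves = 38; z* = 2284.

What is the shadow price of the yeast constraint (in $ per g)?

1

At the optimum: flour uses 255 of 255 (binding); yeast uses 244 of 244 (binding).
From A_Bᵀ y = c: 1·y_flour + 2·y_yeast = 10; 6·y_flour + 5·y_yeast = 53.
This yields shadow prices y_flour = 8, y_yeast = 1.
Shadow price of yeast = 1.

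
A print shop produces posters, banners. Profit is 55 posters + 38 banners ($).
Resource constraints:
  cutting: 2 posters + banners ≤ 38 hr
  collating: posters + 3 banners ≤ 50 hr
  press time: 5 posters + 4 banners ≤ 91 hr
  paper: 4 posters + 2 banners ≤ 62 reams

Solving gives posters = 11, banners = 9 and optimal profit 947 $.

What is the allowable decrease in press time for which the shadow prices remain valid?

Binding constraints: press time, paper. The basis is B = [[5,4],[4,2]] with det -6.
Per unit decrease in press time, x* moves by d = (0.3333, -0.6667).
The basis stays optimal until banners reaches 0; allowable decrease = 13.5 hr.

13.5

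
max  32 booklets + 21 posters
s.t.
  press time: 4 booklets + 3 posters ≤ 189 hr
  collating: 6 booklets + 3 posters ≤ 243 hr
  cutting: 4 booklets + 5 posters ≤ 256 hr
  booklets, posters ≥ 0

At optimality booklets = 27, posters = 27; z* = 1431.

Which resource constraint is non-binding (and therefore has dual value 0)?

press time: 189/189 (binding)
collating: 243/243 (binding)
cutting: 243/256 (slack 13)
By complementary slackness, a constraint with positive slack has shadow price 0 → cutting.

cutting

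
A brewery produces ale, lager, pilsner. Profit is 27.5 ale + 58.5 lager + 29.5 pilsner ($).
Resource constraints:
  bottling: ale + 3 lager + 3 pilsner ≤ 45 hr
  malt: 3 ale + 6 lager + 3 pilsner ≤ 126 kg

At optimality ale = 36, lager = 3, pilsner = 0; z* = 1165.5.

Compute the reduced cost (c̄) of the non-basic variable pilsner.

-5

At the optimum: bottling uses 45 of 45 (binding); malt uses 126 of 126 (binding).
From A_Bᵀ y = c: 1·y_bottling + 3·y_malt = 27.5; 3·y_bottling + 6·y_malt = 58.5.
→ y_bottling = 3.5 and y_malt = 8.
Reduced cost of pilsner: c₃ − yᵀa₃ = 29.5 − (3.5·3 + 8·3) = 29.5 − 34.5 = -5.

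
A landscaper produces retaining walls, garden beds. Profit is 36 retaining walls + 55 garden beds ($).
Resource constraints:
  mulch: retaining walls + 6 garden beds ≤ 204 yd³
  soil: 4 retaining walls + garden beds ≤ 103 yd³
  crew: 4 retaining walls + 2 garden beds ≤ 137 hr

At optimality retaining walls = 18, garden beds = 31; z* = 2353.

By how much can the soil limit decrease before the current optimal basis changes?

Binding constraints: mulch, soil. The basis is B = [[1,6],[4,1]] with det -23.
Per unit decrease in soil, x* moves by d = (-0.2609, 0.0435).
The basis stays optimal until retaining walls reaches 0; allowable decrease = 69 yd³.

69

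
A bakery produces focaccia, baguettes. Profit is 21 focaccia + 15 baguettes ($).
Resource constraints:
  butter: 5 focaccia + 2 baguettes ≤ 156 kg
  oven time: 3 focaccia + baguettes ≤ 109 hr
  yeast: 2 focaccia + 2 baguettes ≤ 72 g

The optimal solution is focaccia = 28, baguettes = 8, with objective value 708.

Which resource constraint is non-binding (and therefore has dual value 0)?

oven time

butter: 156/156 (binding)
oven time: 92/109 (slack 17)
yeast: 72/72 (binding)
By complementary slackness, a constraint with positive slack has shadow price 0 → oven time.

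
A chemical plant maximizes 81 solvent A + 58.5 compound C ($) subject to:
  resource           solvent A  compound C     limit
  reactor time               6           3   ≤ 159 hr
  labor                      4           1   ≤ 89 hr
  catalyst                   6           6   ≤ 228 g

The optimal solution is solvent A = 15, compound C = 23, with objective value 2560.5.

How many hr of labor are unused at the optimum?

6

labor used = 4·15 + 1·23 = 83; slack = 89 − 83 = 6.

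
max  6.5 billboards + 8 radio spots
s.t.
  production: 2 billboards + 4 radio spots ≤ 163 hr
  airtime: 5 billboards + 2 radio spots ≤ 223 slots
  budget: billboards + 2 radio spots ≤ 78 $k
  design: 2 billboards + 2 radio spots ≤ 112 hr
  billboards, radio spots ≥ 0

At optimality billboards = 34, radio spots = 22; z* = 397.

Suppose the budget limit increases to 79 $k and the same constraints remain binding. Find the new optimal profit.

398.5

Binding: budget and design. Non-binding: production (7 unused), airtime (9 unused).
By complementary slackness, y = 0 for the non-binding constraints.
The binding rows give the dual system: 1·y_budget + 2·y_design = 6.5 and 2·y_budget + 2·y_design = 8.
Solving: y_budget = 1.5, y_design = 2.5.
Δz = y_budget·Δb = 1.5 × (1) = 1.5, so new z* = 397 + 1.5 = 398.5.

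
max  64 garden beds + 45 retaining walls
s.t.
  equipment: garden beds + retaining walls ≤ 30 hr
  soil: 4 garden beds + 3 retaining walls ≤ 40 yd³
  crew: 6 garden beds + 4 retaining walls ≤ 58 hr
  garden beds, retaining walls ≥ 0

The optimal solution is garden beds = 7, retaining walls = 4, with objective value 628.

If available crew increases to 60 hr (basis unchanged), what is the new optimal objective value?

Check each constraint at x*: equipment 11/30 (slack 19); soil 40/40 (tight); crew 58/58 (tight).
Since equipment is not tight, its dual is 0.
The binding rows give the dual system: 4·y_soil + 6·y_crew = 64 and 3·y_soil + 4·y_crew = 45.
This yields shadow prices y_soil = 7, y_crew = 6.
Δz = y_crew·Δb = 6 × (2) = 12, so new z* = 628 + 12 = 640.

640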